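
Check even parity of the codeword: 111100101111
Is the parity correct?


Number of 1s: 9

No, parity error (9 ones)


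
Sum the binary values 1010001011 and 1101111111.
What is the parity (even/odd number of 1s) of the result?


1010001011 = 651
1101111111 = 895
Sum = 1546 = 11000001010
1s count = 4

even parity (4 ones in 11000001010)


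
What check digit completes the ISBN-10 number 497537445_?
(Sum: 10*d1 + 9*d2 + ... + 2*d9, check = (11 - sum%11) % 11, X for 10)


Weighted sum: 303
303 mod 11 = 6

Check digit: 5


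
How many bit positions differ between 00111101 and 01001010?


XOR: 01110111
Count of 1s: 6

6


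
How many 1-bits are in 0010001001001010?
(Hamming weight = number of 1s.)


Counting 1s in 0010001001001010

5


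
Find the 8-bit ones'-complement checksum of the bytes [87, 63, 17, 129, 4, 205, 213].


Sum = 718 mod 256 = 206
Complement = 49

49


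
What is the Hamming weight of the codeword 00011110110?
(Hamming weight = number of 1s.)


Counting 1s in 00011110110

6


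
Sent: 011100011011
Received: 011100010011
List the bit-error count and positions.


XOR: 000000001000

1 error(s) at position(s): 8


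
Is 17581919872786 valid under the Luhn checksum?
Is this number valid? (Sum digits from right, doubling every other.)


Luhn sum = 78
78 mod 10 = 8

Invalid (Luhn sum mod 10 = 8)


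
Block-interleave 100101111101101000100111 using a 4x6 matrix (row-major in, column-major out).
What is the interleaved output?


Matrix:
  100101
  111101
  101000
  100111
Read columns: 111101000110110100011101

111101000110110100011101


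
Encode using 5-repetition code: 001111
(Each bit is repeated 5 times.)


Each bit -> 5 copies

000000000011111111111111111111


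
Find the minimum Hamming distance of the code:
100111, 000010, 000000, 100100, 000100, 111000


Comparing all pairs, minimum distance: 1
Can detect 0 errors, correct 0 errors

1


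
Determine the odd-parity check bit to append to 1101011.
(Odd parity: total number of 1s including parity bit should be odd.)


Number of 1s in data: 5
Parity bit: 0

0


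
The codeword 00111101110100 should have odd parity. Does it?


Number of 1s: 8

No, parity error (8 ones)


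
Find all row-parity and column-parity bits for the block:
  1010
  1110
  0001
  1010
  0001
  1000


Row parities: 011011
Column parities: 0110

Row P: 011011, Col P: 0110, Corner: 0


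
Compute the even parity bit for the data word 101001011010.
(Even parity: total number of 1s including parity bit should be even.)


Number of 1s in data: 6
Parity bit: 0

0


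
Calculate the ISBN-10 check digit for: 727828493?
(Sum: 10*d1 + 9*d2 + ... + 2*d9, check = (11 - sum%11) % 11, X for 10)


Weighted sum: 301
301 mod 11 = 4

Check digit: 7


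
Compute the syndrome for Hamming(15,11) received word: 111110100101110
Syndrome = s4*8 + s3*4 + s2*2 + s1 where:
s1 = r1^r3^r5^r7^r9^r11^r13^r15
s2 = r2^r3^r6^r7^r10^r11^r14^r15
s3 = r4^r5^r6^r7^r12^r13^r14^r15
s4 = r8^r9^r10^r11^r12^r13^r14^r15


s1=1, s2=1, s3=0, s4=0

Syndrome = 3 (error at position 3)


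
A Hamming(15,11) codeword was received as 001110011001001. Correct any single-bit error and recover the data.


Syndrome = 0: no error detected

Data: 11001001001 (no errors)


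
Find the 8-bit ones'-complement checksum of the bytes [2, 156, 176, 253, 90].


Sum = 677 mod 256 = 165
Complement = 90

90


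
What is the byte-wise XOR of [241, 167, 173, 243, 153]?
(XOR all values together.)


XOR chain: 241 ^ 167 ^ 173 ^ 243 ^ 153 = 145

145


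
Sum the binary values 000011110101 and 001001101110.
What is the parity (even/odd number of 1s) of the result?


000011110101 = 245
001001101110 = 622
Sum = 867 = 1101100011
1s count = 6

even parity (6 ones in 1101100011)


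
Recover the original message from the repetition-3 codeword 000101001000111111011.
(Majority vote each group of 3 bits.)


Groups: 000, 101, 001, 000, 111, 111, 011
Majority votes: 0100111

0100111


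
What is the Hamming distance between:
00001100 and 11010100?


XOR: 11011000
Count of 1s: 4

4


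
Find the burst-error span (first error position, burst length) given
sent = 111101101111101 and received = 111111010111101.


XOR: 000010111000000

Burst at position 4, length 5


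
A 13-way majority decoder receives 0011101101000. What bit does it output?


Ones: 6 out of 13
Threshold: 7

0 (6/13 voted 1)


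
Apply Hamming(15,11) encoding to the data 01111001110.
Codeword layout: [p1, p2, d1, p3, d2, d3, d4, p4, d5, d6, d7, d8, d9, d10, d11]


Parity bits: p1=0, p2=1, p3=0, p4=0

010011101001110


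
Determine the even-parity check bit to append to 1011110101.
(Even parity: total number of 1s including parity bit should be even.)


Number of 1s in data: 7
Parity bit: 1

1


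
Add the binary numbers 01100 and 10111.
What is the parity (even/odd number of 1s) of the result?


01100 = 12
10111 = 23
Sum = 35 = 100011
1s count = 3

odd parity (3 ones in 100011)


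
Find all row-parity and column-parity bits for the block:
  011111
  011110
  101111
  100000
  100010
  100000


Row parities: 101101
Column parities: 001100

Row P: 101101, Col P: 001100, Corner: 0


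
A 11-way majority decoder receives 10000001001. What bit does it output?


Ones: 3 out of 11
Threshold: 6

0 (3/11 voted 1)


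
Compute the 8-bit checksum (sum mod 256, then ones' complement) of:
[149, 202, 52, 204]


Sum = 607 mod 256 = 95
Complement = 160

160


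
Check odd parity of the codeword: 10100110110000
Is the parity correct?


Number of 1s: 6

No, parity error (6 ones)


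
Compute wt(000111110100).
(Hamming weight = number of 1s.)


Counting 1s in 000111110100

6


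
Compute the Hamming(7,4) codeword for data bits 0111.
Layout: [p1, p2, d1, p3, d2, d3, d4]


Parity bits: p1=0, p2=0, p3=1

0001111


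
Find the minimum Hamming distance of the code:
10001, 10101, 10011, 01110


Comparing all pairs, minimum distance: 1
Can detect 0 errors, correct 0 errors

1


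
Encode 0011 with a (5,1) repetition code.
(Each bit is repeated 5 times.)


Each bit -> 5 copies

00000000001111111111


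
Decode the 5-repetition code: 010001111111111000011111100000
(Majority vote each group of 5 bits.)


Groups: 01000, 11111, 11111, 00001, 11111, 00000
Majority votes: 011010

011010


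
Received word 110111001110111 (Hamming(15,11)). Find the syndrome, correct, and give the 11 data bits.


Syndrome = 0: no error detected

Data: 01101110111 (no errors)


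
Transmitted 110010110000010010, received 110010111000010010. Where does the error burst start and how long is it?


XOR: 000000001000000000

Burst at position 8, length 1


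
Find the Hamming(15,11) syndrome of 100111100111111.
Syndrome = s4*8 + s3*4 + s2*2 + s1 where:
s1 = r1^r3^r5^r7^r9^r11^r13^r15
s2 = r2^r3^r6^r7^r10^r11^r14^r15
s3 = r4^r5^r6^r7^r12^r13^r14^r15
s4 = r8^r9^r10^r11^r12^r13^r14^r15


s1=0, s2=0, s3=0, s4=0

Syndrome = 0 (no error)


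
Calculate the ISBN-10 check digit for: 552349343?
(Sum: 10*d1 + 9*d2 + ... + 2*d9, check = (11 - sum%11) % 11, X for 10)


Weighted sum: 231
231 mod 11 = 0

Check digit: 0


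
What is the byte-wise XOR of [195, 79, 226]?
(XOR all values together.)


XOR chain: 195 ^ 79 ^ 226 = 110

110


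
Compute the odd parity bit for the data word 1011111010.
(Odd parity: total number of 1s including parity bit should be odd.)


Number of 1s in data: 7
Parity bit: 0

0


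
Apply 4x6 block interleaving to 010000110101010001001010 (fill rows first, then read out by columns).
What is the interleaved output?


Matrix:
  010000
  110101
  010001
  001010
Read columns: 010011100001010000010110

010011100001010000010110


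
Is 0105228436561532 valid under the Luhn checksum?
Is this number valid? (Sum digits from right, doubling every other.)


Luhn sum = 57
57 mod 10 = 7

Invalid (Luhn sum mod 10 = 7)


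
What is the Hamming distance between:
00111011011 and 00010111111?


XOR: 00101100100
Count of 1s: 4

4


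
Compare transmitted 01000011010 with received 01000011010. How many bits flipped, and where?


XOR: 00000000000

0 errors (received matches sent)


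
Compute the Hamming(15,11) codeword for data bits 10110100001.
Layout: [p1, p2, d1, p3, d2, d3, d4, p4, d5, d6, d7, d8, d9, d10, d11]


Parity bits: p1=1, p2=1, p3=1, p4=0

111101100100001


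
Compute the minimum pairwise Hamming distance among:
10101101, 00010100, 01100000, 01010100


Comparing all pairs, minimum distance: 1
Can detect 0 errors, correct 0 errors

1


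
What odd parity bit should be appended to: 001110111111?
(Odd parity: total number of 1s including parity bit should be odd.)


Number of 1s in data: 9
Parity bit: 0

0


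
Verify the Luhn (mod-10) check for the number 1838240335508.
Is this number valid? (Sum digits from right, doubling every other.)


Luhn sum = 51
51 mod 10 = 1

Invalid (Luhn sum mod 10 = 1)


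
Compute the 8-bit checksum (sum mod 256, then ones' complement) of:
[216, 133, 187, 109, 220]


Sum = 865 mod 256 = 97
Complement = 158

158


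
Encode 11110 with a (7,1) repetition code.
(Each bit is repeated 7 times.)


Each bit -> 7 copies

11111111111111111111111111110000000


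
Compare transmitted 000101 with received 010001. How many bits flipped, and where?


XOR: 010100

2 error(s) at position(s): 1, 3


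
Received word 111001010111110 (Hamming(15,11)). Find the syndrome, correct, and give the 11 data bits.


Syndrome = 0: no error detected

Data: 10100111110 (no errors)


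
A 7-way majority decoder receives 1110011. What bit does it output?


Ones: 5 out of 7
Threshold: 4

1 (5/7 voted 1)


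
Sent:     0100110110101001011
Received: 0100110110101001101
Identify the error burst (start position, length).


XOR: 0000000000000000110

Burst at position 16, length 2


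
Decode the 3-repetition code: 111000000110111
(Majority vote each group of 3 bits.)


Groups: 111, 000, 000, 110, 111
Majority votes: 10011

10011


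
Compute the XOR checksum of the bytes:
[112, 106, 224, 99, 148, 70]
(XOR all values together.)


XOR chain: 112 ^ 106 ^ 224 ^ 99 ^ 148 ^ 70 = 75

75


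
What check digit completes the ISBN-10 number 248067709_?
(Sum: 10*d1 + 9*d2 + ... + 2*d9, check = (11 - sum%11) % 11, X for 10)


Weighted sum: 237
237 mod 11 = 6

Check digit: 5


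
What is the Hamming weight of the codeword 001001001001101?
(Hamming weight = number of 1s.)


Counting 1s in 001001001001101

6


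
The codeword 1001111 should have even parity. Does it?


Number of 1s: 5

No, parity error (5 ones)


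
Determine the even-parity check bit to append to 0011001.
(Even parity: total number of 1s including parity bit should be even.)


Number of 1s in data: 3
Parity bit: 1

1


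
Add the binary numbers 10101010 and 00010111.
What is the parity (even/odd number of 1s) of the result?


10101010 = 170
00010111 = 23
Sum = 193 = 11000001
1s count = 3

odd parity (3 ones in 11000001)


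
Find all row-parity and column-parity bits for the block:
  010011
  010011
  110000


Row parities: 110
Column parities: 110000

Row P: 110, Col P: 110000, Corner: 0


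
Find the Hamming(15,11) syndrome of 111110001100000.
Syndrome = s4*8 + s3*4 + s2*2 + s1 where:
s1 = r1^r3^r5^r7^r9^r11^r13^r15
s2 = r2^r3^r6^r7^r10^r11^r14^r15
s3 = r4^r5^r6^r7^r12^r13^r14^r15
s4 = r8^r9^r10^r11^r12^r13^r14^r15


s1=0, s2=1, s3=0, s4=0

Syndrome = 2 (error at position 2)


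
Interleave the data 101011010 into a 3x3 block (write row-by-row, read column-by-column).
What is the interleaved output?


Matrix:
  101
  011
  010
Read columns: 100011110

100011110


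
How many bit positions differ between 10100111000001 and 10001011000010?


XOR: 00101100000011
Count of 1s: 5

5


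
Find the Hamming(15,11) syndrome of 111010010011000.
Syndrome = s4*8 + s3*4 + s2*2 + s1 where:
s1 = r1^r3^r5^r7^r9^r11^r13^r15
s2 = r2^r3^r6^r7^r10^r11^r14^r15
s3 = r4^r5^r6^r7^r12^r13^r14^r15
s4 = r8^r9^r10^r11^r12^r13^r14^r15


s1=0, s2=1, s3=0, s4=1

Syndrome = 10 (error at position 10)


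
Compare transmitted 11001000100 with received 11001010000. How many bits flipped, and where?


XOR: 00000010100

2 error(s) at position(s): 6, 8


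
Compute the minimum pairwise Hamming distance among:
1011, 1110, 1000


Comparing all pairs, minimum distance: 2
Can detect 1 errors, correct 0 errors

2


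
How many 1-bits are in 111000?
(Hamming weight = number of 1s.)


Counting 1s in 111000

3


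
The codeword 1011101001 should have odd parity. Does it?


Number of 1s: 6

No, parity error (6 ones)


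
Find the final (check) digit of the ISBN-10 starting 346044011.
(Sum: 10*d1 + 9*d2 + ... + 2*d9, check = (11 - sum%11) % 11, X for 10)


Weighted sum: 163
163 mod 11 = 9

Check digit: 2


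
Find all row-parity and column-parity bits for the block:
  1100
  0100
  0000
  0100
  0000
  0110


Row parities: 010100
Column parities: 1010

Row P: 010100, Col P: 1010, Corner: 0


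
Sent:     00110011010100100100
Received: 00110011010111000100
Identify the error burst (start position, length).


XOR: 00000000000011100000

Burst at position 12, length 3


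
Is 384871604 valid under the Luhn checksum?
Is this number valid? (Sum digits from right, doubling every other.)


Luhn sum = 40
40 mod 10 = 0

Valid (Luhn sum mod 10 = 0)


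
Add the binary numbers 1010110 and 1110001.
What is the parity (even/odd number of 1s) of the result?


1010110 = 86
1110001 = 113
Sum = 199 = 11000111
1s count = 5

odd parity (5 ones in 11000111)


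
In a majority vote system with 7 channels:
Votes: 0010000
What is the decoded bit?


Ones: 1 out of 7
Threshold: 4

0 (1/7 voted 1)


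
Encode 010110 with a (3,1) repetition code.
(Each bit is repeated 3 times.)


Each bit -> 3 copies

000111000111111000


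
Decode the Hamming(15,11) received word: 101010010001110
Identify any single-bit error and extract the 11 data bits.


Syndrome = 0: no error detected

Data: 11000001110 (no errors)


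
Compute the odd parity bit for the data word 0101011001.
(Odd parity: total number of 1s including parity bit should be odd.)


Number of 1s in data: 5
Parity bit: 0

0


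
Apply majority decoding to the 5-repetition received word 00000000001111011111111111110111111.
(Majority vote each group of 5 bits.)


Groups: 00000, 00000, 11110, 11111, 11111, 11101, 11111
Majority votes: 0011111

0011111


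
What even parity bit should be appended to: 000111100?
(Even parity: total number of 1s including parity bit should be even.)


Number of 1s in data: 4
Parity bit: 0

0


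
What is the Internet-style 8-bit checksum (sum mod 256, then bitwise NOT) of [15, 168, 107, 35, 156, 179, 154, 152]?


Sum = 966 mod 256 = 198
Complement = 57

57


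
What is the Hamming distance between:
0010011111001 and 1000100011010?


XOR: 1010111100011
Count of 1s: 8

8


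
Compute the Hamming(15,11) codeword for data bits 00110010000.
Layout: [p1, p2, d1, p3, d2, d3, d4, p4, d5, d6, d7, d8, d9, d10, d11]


Parity bits: p1=0, p2=1, p3=0, p4=1

010001110010000


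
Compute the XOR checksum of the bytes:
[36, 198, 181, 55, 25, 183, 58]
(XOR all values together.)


XOR chain: 36 ^ 198 ^ 181 ^ 55 ^ 25 ^ 183 ^ 58 = 244

244


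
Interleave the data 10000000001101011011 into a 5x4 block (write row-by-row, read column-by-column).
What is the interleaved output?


Matrix:
  1000
  0000
  0011
  0101
  1011
Read columns: 10001000100010100111

10001000100010100111


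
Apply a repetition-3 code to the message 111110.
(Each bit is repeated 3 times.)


Each bit -> 3 copies

111111111111111000


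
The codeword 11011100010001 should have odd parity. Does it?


Number of 1s: 7

Yes, parity is correct (7 ones)


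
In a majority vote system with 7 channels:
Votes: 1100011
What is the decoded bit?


Ones: 4 out of 7
Threshold: 4

1 (4/7 voted 1)


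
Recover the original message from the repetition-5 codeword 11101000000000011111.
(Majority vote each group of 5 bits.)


Groups: 11101, 00000, 00000, 11111
Majority votes: 1001

1001


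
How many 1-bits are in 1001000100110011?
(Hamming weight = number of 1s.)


Counting 1s in 1001000100110011

7


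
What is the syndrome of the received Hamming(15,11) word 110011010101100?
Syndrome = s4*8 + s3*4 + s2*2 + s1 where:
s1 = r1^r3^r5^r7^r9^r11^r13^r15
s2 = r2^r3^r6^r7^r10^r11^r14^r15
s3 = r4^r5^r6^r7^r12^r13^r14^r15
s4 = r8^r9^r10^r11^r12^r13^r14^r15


s1=1, s2=1, s3=0, s4=0

Syndrome = 3 (error at position 3)


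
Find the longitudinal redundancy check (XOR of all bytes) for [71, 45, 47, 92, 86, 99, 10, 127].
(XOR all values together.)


XOR chain: 71 ^ 45 ^ 47 ^ 92 ^ 86 ^ 99 ^ 10 ^ 127 = 89

89


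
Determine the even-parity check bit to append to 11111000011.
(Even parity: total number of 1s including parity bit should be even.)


Number of 1s in data: 7
Parity bit: 1

1


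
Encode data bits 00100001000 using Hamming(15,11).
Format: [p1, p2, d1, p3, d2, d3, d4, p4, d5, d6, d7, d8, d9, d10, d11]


Parity bits: p1=0, p2=1, p3=0, p4=1

010001010001000


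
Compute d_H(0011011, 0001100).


XOR: 0010111
Count of 1s: 4

4


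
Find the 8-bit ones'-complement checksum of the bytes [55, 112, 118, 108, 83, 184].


Sum = 660 mod 256 = 148
Complement = 107

107


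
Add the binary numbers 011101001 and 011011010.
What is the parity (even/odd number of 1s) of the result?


011101001 = 233
011011010 = 218
Sum = 451 = 111000011
1s count = 5

odd parity (5 ones in 111000011)


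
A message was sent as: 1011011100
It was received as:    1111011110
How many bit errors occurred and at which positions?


XOR: 0100000010

2 error(s) at position(s): 1, 8


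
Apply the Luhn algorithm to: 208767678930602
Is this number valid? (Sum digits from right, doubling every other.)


Luhn sum = 65
65 mod 10 = 5

Invalid (Luhn sum mod 10 = 5)


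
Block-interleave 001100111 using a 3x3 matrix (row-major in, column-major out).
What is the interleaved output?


Matrix:
  001
  100
  111
Read columns: 011001101

011001101


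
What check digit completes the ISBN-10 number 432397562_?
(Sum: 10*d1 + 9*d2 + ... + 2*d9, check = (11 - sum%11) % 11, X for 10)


Weighted sum: 235
235 mod 11 = 4

Check digit: 7


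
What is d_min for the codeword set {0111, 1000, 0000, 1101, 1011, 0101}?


Comparing all pairs, minimum distance: 1
Can detect 0 errors, correct 0 errors

1


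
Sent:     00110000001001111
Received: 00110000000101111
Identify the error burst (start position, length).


XOR: 00000000001100000

Burst at position 10, length 2


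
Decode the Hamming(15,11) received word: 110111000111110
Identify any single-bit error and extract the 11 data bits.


Syndrome = 10: error at position 10

Data: 01100011110 (corrected bit 10)


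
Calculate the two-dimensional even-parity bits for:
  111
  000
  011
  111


Row parities: 1001
Column parities: 011

Row P: 1001, Col P: 011, Corner: 0


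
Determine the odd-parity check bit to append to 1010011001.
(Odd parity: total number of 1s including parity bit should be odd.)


Number of 1s in data: 5
Parity bit: 0

0


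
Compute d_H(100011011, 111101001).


XOR: 011110010
Count of 1s: 5

5


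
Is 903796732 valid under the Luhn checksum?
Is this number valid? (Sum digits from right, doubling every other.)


Luhn sum = 44
44 mod 10 = 4

Invalid (Luhn sum mod 10 = 4)


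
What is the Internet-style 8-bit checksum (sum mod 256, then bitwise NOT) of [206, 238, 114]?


Sum = 558 mod 256 = 46
Complement = 209

209


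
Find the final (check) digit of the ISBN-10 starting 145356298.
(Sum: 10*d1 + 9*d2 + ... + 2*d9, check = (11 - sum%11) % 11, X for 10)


Weighted sum: 218
218 mod 11 = 9

Check digit: 2


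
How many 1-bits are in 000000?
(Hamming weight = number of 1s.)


Counting 1s in 000000

0


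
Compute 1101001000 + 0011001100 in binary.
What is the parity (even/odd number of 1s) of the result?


1101001000 = 840
0011001100 = 204
Sum = 1044 = 10000010100
1s count = 3

odd parity (3 ones in 10000010100)


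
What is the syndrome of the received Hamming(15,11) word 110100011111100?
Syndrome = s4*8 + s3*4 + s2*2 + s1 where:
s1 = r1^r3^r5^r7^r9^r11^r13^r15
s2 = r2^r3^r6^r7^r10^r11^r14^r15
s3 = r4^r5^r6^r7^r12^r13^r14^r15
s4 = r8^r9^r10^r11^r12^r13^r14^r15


s1=0, s2=1, s3=1, s4=0

Syndrome = 6 (error at position 6)


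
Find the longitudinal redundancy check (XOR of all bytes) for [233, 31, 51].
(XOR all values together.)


XOR chain: 233 ^ 31 ^ 51 = 197

197


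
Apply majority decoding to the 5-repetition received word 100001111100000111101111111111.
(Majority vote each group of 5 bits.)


Groups: 10000, 11111, 00000, 11110, 11111, 11111
Majority votes: 010111

010111


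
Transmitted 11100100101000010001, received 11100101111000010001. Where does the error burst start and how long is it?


XOR: 00000001010000000000

Burst at position 7, length 3


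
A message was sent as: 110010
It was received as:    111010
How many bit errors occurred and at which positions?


XOR: 001000

1 error(s) at position(s): 2


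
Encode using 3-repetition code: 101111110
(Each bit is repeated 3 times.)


Each bit -> 3 copies

111000111111111111111111000


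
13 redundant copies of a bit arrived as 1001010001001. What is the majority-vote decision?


Ones: 5 out of 13
Threshold: 7

0 (5/13 voted 1)


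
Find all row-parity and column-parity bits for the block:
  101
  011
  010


Row parities: 001
Column parities: 100

Row P: 001, Col P: 100, Corner: 1


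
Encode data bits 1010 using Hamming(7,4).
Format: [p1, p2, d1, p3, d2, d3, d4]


Parity bits: p1=1, p2=0, p3=1

1011010


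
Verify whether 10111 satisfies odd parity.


Number of 1s: 4

No, parity error (4 ones)


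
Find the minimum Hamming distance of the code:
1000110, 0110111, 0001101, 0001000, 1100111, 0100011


Comparing all pairs, minimum distance: 2
Can detect 1 errors, correct 0 errors

2


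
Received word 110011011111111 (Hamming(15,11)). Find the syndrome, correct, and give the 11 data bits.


Syndrome = 0: no error detected

Data: 01101111111 (no errors)


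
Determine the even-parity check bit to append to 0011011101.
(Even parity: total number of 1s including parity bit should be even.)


Number of 1s in data: 6
Parity bit: 0

0


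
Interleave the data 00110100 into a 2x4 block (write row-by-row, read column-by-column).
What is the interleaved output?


Matrix:
  0011
  0100
Read columns: 00011010

00011010


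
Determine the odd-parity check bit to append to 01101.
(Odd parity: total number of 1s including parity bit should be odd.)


Number of 1s in data: 3
Parity bit: 0

0


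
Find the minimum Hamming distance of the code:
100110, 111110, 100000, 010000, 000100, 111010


Comparing all pairs, minimum distance: 1
Can detect 0 errors, correct 0 errors

1


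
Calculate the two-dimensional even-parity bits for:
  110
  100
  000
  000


Row parities: 0100
Column parities: 010

Row P: 0100, Col P: 010, Corner: 1


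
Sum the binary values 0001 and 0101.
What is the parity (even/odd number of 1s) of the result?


0001 = 1
0101 = 5
Sum = 6 = 110
1s count = 2

even parity (2 ones in 110)


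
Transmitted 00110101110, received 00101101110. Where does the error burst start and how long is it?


XOR: 00011000000

Burst at position 3, length 2


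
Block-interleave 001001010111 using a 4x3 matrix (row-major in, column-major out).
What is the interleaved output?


Matrix:
  001
  001
  010
  111
Read columns: 000100111101

000100111101


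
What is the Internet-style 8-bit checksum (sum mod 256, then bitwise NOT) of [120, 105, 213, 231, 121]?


Sum = 790 mod 256 = 22
Complement = 233

233


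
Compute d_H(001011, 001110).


XOR: 000101
Count of 1s: 2

2


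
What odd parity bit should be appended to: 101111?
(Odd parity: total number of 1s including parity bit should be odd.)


Number of 1s in data: 5
Parity bit: 0

0


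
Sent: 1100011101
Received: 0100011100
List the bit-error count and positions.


XOR: 1000000001

2 error(s) at position(s): 0, 9


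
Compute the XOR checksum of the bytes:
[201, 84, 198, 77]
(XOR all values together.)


XOR chain: 201 ^ 84 ^ 198 ^ 77 = 22

22


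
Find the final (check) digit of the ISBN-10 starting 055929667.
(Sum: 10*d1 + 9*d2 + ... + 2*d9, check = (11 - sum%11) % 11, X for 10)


Weighted sum: 261
261 mod 11 = 8

Check digit: 3


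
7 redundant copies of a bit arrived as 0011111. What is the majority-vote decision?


Ones: 5 out of 7
Threshold: 4

1 (5/7 voted 1)


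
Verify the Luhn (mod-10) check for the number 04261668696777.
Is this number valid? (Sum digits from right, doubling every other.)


Luhn sum = 67
67 mod 10 = 7

Invalid (Luhn sum mod 10 = 7)


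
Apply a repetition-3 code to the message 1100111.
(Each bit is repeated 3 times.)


Each bit -> 3 copies

111111000000111111111


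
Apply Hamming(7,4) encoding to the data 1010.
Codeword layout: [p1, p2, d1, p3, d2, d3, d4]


Parity bits: p1=1, p2=0, p3=1

1011010


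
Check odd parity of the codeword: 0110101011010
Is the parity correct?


Number of 1s: 7

Yes, parity is correct (7 ones)


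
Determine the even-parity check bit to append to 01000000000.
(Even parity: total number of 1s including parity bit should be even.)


Number of 1s in data: 1
Parity bit: 1

1


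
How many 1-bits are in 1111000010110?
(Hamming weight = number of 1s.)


Counting 1s in 1111000010110

7


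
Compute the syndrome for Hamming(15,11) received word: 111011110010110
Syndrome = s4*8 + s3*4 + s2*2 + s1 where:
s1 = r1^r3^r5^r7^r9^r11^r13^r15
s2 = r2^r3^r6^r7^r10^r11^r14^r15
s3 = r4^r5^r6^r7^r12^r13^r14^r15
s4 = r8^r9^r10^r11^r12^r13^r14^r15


s1=0, s2=0, s3=1, s4=0

Syndrome = 4 (error at position 4)


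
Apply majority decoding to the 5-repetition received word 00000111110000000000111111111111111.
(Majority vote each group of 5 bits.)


Groups: 00000, 11111, 00000, 00000, 11111, 11111, 11111
Majority votes: 0100111

0100111


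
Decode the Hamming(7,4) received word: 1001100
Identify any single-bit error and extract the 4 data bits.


Syndrome = 0: no error detected

Data: 0100 (no errors)


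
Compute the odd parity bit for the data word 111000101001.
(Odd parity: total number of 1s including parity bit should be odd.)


Number of 1s in data: 6
Parity bit: 1

1


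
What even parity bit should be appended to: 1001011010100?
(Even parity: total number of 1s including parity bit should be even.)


Number of 1s in data: 6
Parity bit: 0

0


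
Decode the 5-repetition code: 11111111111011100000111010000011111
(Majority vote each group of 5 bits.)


Groups: 11111, 11111, 10111, 00000, 11101, 00000, 11111
Majority votes: 1110101

1110101


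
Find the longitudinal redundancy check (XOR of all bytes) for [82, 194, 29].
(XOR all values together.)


XOR chain: 82 ^ 194 ^ 29 = 141

141


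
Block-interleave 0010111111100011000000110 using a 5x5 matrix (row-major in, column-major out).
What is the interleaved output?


Matrix:
  00101
  11111
  10001
  10000
  00110
Read columns: 0111001000110010100111100

0111001000110010100111100


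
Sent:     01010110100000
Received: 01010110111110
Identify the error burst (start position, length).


XOR: 00000000011110

Burst at position 9, length 4


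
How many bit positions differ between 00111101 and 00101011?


XOR: 00010110
Count of 1s: 3

3


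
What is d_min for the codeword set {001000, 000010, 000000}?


Comparing all pairs, minimum distance: 1
Can detect 0 errors, correct 0 errors

1


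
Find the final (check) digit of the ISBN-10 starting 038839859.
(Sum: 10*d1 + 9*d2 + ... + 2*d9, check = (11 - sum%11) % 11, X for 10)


Weighted sum: 275
275 mod 11 = 0

Check digit: 0


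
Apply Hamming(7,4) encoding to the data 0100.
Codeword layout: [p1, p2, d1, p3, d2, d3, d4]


Parity bits: p1=1, p2=0, p3=1

1001100


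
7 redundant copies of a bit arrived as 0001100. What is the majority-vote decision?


Ones: 2 out of 7
Threshold: 4

0 (2/7 voted 1)


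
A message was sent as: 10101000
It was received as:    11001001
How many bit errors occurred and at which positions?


XOR: 01100001

3 error(s) at position(s): 1, 2, 7


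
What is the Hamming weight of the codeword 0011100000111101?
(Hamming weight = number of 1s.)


Counting 1s in 0011100000111101

8


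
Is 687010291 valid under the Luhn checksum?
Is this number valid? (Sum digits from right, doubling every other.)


Luhn sum = 33
33 mod 10 = 3

Invalid (Luhn sum mod 10 = 3)


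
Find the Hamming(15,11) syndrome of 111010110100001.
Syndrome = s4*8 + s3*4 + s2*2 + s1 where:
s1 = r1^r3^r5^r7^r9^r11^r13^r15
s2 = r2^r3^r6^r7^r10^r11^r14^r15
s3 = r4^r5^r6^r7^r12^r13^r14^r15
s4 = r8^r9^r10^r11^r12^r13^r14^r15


s1=1, s2=1, s3=1, s4=1

Syndrome = 15 (error at position 15)


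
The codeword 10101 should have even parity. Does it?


Number of 1s: 3

No, parity error (3 ones)


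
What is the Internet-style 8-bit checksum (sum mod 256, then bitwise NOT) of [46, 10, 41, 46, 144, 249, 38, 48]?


Sum = 622 mod 256 = 110
Complement = 145

145


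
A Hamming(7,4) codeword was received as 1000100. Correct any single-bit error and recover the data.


Syndrome = 4: error at position 4

Data: 0100 (corrected bit 4)


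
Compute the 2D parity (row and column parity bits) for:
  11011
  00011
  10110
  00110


Row parities: 0010
Column parities: 01000

Row P: 0010, Col P: 01000, Corner: 1


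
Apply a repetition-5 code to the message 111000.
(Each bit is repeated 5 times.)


Each bit -> 5 copies

111111111111111000000000000000


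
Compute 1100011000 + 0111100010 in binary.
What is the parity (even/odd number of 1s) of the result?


1100011000 = 792
0111100010 = 482
Sum = 1274 = 10011111010
1s count = 7

odd parity (7 ones in 10011111010)


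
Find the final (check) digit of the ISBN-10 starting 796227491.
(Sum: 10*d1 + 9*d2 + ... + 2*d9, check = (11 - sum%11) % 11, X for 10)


Weighted sum: 305
305 mod 11 = 8

Check digit: 3


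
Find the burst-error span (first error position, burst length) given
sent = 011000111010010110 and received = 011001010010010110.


XOR: 000001101000000000

Burst at position 5, length 4


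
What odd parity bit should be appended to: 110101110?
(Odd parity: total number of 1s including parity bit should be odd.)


Number of 1s in data: 6
Parity bit: 1

1


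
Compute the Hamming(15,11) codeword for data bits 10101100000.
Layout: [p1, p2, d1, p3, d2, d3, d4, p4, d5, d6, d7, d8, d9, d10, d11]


Parity bits: p1=0, p2=1, p3=1, p4=0

011101001100000


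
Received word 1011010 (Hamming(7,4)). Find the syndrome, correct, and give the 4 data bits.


Syndrome = 0: no error detected

Data: 1010 (no errors)


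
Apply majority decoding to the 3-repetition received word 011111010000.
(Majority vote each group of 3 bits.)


Groups: 011, 111, 010, 000
Majority votes: 1100

1100


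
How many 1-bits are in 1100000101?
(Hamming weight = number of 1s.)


Counting 1s in 1100000101

4


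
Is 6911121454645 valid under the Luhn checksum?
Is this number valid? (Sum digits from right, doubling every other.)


Luhn sum = 64
64 mod 10 = 4

Invalid (Luhn sum mod 10 = 4)


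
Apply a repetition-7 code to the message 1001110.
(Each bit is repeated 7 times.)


Each bit -> 7 copies

1111111000000000000001111111111111111111110000000


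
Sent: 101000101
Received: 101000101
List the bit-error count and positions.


XOR: 000000000

0 errors (received matches sent)


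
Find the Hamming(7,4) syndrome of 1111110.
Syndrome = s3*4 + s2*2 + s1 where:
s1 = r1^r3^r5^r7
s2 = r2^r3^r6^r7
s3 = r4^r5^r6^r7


s1=1, s2=1, s3=1

Syndrome = 7 (error at position 7)


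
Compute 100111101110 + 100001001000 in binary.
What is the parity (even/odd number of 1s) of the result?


100111101110 = 2542
100001001000 = 2120
Sum = 4662 = 1001000110110
1s count = 6

even parity (6 ones in 1001000110110)


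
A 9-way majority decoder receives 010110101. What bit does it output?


Ones: 5 out of 9
Threshold: 5

1 (5/9 voted 1)


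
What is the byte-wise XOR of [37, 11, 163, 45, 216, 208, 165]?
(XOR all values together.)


XOR chain: 37 ^ 11 ^ 163 ^ 45 ^ 216 ^ 208 ^ 165 = 13

13


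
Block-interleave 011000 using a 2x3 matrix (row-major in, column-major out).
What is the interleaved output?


Matrix:
  011
  000
Read columns: 001010

001010


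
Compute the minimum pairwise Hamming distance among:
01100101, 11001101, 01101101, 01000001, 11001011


Comparing all pairs, minimum distance: 1
Can detect 0 errors, correct 0 errors

1


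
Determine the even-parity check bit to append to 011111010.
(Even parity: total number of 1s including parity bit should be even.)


Number of 1s in data: 6
Parity bit: 0

0


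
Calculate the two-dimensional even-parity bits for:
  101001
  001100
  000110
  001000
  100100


Row parities: 10010
Column parities: 001111

Row P: 10010, Col P: 001111, Corner: 0


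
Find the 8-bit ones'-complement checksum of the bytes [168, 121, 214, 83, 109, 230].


Sum = 925 mod 256 = 157
Complement = 98

98


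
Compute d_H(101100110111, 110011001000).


XOR: 011111111111
Count of 1s: 11

11


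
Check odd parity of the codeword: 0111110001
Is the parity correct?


Number of 1s: 6

No, parity error (6 ones)


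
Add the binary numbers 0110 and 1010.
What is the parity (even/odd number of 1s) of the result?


0110 = 6
1010 = 10
Sum = 16 = 10000
1s count = 1

odd parity (1 ones in 10000)


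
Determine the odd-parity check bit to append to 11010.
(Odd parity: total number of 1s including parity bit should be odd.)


Number of 1s in data: 3
Parity bit: 0

0


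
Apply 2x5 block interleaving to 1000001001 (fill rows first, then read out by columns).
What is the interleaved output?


Matrix:
  10000
  01001
Read columns: 1001000001

1001000001


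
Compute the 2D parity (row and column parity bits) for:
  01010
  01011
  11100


Row parities: 011
Column parities: 11101

Row P: 011, Col P: 11101, Corner: 0


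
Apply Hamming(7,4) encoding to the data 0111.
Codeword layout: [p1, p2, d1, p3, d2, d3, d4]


Parity bits: p1=0, p2=0, p3=1

0001111


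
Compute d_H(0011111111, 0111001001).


XOR: 0100110110
Count of 1s: 5

5


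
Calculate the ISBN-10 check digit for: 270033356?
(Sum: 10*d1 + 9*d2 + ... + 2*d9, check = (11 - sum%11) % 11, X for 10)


Weighted sum: 155
155 mod 11 = 1

Check digit: X


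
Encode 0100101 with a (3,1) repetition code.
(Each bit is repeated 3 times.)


Each bit -> 3 copies

000111000000111000111


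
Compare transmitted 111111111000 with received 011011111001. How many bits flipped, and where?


XOR: 100100000001

3 error(s) at position(s): 0, 3, 11


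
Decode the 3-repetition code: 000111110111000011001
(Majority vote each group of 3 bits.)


Groups: 000, 111, 110, 111, 000, 011, 001
Majority votes: 0111010

0111010


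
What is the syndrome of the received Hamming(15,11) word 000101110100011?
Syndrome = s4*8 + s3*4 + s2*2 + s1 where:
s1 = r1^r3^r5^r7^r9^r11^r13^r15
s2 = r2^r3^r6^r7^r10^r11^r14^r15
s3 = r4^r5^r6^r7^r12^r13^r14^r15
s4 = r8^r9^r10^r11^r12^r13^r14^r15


s1=0, s2=1, s3=1, s4=0

Syndrome = 6 (error at position 6)


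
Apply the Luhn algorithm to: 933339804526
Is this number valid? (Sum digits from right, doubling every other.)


Luhn sum = 66
66 mod 10 = 6

Invalid (Luhn sum mod 10 = 6)


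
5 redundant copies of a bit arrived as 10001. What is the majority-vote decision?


Ones: 2 out of 5
Threshold: 3

0 (2/5 voted 1)


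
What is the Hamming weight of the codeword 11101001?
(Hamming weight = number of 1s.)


Counting 1s in 11101001

5


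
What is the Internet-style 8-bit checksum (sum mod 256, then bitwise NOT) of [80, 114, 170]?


Sum = 364 mod 256 = 108
Complement = 147

147


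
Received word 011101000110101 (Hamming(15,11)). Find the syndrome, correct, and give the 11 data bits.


Syndrome = 0: no error detected

Data: 10100110101 (no errors)


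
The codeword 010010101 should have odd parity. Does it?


Number of 1s: 4

No, parity error (4 ones)


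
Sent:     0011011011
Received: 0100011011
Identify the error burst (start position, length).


XOR: 0111000000

Burst at position 1, length 3


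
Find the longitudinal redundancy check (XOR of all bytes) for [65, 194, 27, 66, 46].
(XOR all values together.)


XOR chain: 65 ^ 194 ^ 27 ^ 66 ^ 46 = 244

244


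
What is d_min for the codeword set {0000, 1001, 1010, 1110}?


Comparing all pairs, minimum distance: 1
Can detect 0 errors, correct 0 errors

1


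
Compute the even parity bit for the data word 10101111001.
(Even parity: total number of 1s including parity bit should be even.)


Number of 1s in data: 7
Parity bit: 1

1


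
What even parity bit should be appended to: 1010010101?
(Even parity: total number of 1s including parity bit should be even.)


Number of 1s in data: 5
Parity bit: 1

1


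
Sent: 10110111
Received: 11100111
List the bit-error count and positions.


XOR: 01010000

2 error(s) at position(s): 1, 3


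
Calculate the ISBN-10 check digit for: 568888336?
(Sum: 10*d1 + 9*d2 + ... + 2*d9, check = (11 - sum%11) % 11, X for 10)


Weighted sum: 345
345 mod 11 = 4

Check digit: 7


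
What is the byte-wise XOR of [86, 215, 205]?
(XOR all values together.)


XOR chain: 86 ^ 215 ^ 205 = 76

76


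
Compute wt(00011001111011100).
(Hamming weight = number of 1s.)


Counting 1s in 00011001111011100

9


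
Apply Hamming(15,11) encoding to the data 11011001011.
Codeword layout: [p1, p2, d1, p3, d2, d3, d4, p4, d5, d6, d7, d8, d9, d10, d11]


Parity bits: p1=1, p2=0, p3=1, p4=0

101110101001011


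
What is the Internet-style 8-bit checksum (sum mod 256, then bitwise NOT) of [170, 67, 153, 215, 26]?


Sum = 631 mod 256 = 119
Complement = 136

136


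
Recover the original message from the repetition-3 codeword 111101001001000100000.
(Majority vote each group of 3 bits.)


Groups: 111, 101, 001, 001, 000, 100, 000
Majority votes: 1100000

1100000


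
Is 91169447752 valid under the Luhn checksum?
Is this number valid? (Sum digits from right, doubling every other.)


Luhn sum = 51
51 mod 10 = 1

Invalid (Luhn sum mod 10 = 1)


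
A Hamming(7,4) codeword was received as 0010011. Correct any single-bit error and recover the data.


Syndrome = 2: error at position 2

Data: 1011 (corrected bit 2)


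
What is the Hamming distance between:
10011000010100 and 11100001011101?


XOR: 01111001001001
Count of 1s: 7

7


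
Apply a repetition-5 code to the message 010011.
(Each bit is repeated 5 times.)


Each bit -> 5 copies

000001111100000000001111111111


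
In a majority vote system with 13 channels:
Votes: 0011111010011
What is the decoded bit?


Ones: 8 out of 13
Threshold: 7

1 (8/13 voted 1)
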